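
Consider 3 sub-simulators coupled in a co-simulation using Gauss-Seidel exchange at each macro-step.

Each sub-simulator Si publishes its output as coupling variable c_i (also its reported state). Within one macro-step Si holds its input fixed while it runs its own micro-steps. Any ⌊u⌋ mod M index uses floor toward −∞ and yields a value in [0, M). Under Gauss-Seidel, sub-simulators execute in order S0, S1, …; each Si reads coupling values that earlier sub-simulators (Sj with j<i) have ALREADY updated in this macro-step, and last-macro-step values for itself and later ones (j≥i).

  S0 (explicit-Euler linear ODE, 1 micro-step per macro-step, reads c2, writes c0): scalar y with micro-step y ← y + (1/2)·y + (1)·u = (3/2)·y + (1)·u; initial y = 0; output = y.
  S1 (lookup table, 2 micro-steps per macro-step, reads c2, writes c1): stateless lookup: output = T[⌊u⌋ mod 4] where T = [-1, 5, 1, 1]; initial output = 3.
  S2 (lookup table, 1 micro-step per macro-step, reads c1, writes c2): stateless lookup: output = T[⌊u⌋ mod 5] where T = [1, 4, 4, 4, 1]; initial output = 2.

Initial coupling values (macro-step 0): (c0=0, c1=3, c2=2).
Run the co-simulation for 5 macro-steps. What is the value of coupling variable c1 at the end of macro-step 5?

macro 1: S0 reads c2=2 → after 1×micro: 2; S1 reads c2=2 → after 2×micro: 1; S2 reads c1=1 → after 1×micro: 4 ⇒ (c0=2, c1=1, c2=4)
macro 2: S0 reads c2=4 → after 1×micro: 7; S1 reads c2=4 → after 2×micro: -1; S2 reads c1=-1 → after 1×micro: 1 ⇒ (c0=7, c1=-1, c2=1)
macro 3: S0 reads c2=1 → after 1×micro: 23/2; S1 reads c2=1 → after 2×micro: 5; S2 reads c1=5 → after 1×micro: 1 ⇒ (c0=23/2, c1=5, c2=1)
macro 4: S0 reads c2=1 → after 1×micro: 73/4; S1 reads c2=1 → after 2×micro: 5; S2 reads c1=5 → after 1×micro: 1 ⇒ (c0=73/4, c1=5, c2=1)
macro 5: S0 reads c2=1 → after 1×micro: 227/8; S1 reads c2=1 → after 2×micro: 5; S2 reads c1=5 → after 1×micro: 1 ⇒ (c0=227/8, c1=5, c2=1)

c1 at macro-step 5 = 5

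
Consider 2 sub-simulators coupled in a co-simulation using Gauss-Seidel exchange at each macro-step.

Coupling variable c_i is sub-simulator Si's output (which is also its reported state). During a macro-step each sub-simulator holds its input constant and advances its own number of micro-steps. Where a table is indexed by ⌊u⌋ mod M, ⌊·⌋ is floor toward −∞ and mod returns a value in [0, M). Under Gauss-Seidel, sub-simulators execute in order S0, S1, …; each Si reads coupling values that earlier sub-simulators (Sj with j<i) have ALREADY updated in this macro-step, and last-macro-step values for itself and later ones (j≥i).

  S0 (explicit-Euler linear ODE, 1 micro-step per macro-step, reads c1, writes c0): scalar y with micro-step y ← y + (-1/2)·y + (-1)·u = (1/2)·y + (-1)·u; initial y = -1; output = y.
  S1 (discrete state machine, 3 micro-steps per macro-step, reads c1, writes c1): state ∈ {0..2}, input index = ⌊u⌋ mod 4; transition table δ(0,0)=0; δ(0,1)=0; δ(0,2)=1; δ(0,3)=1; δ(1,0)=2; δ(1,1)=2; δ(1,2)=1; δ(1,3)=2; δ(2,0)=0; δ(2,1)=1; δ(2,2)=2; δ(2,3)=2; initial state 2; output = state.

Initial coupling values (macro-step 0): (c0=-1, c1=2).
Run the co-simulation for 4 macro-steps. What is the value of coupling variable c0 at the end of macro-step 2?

macro 1: S0 reads c1=2 → after 1×micro: -5/2; S1 reads c1=2 → after 3×micro: 2 ⇒ (c0=-5/2, c1=2)
macro 2: S0 reads c1=2 → after 1×micro: -13/4; S1 reads c1=2 → after 3×micro: 2 ⇒ (c0=-13/4, c1=2)
macro 3: S0 reads c1=2 → after 1×micro: -29/8; S1 reads c1=2 → after 3×micro: 2 ⇒ (c0=-29/8, c1=2)
macro 4: S0 reads c1=2 → after 1×micro: -61/16; S1 reads c1=2 → after 3×micro: 2 ⇒ (c0=-61/16, c1=2)

c0 at macro-step 2 = -13/4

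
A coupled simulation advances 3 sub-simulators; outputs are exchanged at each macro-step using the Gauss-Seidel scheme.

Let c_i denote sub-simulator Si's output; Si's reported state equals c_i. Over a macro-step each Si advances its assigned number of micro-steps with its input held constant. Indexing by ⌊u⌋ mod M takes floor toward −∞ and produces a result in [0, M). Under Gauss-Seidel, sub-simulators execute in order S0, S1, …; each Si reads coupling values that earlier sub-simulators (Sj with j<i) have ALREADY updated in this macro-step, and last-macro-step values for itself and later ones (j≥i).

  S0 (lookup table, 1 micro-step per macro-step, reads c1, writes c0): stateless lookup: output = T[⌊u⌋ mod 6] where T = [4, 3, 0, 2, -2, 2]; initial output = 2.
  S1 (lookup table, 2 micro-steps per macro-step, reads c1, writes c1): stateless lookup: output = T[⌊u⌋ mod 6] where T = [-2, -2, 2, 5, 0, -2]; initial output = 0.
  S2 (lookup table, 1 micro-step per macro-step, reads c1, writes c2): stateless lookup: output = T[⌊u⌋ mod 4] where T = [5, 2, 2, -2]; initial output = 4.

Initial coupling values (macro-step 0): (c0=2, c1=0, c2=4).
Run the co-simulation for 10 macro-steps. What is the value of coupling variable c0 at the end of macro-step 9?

c0 at macro-step 9 = 4

macro 1: S0 reads c1=0 → after 1×micro: 4; S1 reads c1=0 → after 2×micro: -2; S2 reads c1=-2 → after 1×micro: 2 ⇒ (c0=4, c1=-2, c2=2)
macro 2: S0 reads c1=-2 → after 1×micro: -2; S1 reads c1=-2 → after 2×micro: 0; S2 reads c1=0 → after 1×micro: 5 ⇒ (c0=-2, c1=0, c2=5)
macro 3: S0 reads c1=0 → after 1×micro: 4; S1 reads c1=0 → after 2×micro: -2; S2 reads c1=-2 → after 1×micro: 2 ⇒ (c0=4, c1=-2, c2=2)
macro 4: S0 reads c1=-2 → after 1×micro: -2; S1 reads c1=-2 → after 2×micro: 0; S2 reads c1=0 → after 1×micro: 5 ⇒ (c0=-2, c1=0, c2=5)
macro 5: S0 reads c1=0 → after 1×micro: 4; S1 reads c1=0 → after 2×micro: -2; S2 reads c1=-2 → after 1×micro: 2 ⇒ (c0=4, c1=-2, c2=2)
macro 6: S0 reads c1=-2 → after 1×micro: -2; S1 reads c1=-2 → after 2×micro: 0; S2 reads c1=0 → after 1×micro: 5 ⇒ (c0=-2, c1=0, c2=5)
macro 7: S0 reads c1=0 → after 1×micro: 4; S1 reads c1=0 → after 2×micro: -2; S2 reads c1=-2 → after 1×micro: 2 ⇒ (c0=4, c1=-2, c2=2)
macro 8: S0 reads c1=-2 → after 1×micro: -2; S1 reads c1=-2 → after 2×micro: 0; S2 reads c1=0 → after 1×micro: 5 ⇒ (c0=-2, c1=0, c2=5)
macro 9: S0 reads c1=0 → after 1×micro: 4; S1 reads c1=0 → after 2×micro: -2; S2 reads c1=-2 → after 1×micro: 2 ⇒ (c0=4, c1=-2, c2=2)
macro 10: S0 reads c1=-2 → after 1×micro: -2; S1 reads c1=-2 → after 2×micro: 0; S2 reads c1=0 → after 1×micro: 5 ⇒ (c0=-2, c1=0, c2=5)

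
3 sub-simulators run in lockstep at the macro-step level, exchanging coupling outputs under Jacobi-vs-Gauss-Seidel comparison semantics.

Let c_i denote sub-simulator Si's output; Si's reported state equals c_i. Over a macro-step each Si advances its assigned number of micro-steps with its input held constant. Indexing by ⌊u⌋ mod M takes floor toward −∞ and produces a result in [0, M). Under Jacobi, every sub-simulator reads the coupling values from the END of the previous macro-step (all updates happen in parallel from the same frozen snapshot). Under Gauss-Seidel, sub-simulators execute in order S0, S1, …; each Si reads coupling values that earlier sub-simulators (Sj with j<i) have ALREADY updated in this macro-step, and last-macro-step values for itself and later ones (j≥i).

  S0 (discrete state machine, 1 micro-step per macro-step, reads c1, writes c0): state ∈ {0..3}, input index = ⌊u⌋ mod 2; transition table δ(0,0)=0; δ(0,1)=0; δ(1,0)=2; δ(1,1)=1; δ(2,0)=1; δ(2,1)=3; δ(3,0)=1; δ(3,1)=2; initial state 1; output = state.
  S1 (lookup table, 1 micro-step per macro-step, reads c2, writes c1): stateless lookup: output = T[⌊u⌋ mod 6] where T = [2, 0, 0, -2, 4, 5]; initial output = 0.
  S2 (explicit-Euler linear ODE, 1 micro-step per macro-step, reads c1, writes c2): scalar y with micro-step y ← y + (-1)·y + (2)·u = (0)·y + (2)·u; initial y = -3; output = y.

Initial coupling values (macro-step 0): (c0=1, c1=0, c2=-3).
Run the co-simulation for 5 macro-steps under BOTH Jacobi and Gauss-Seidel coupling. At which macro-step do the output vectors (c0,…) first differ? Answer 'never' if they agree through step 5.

[Jacobi] macro 1: S0 reads c1=0 → after 1×micro: 2; S1 reads c2=-3 → after 1×micro: -2; S2 reads c1=0 → after 1×micro: 0 ⇒ (c0=2, c1=-2, c2=0)
[Jacobi] macro 2: S0 reads c1=-2 → after 1×micro: 1; S1 reads c2=0 → after 1×micro: 2; S2 reads c1=-2 → after 1×micro: -4 ⇒ (c0=1, c1=2, c2=-4)
[Jacobi] macro 3: S0 reads c1=2 → after 1×micro: 2; S1 reads c2=-4 → after 1×micro: 0; S2 reads c1=2 → after 1×micro: 4 ⇒ (c0=2, c1=0, c2=4)
[Jacobi] macro 4: S0 reads c1=0 → after 1×micro: 1; S1 reads c2=4 → after 1×micro: 4; S2 reads c1=0 → after 1×micro: 0 ⇒ (c0=1, c1=4, c2=0)
[Jacobi] macro 5: S0 reads c1=4 → after 1×micro: 2; S1 reads c2=0 → after 1×micro: 2; S2 reads c1=4 → after 1×micro: 8 ⇒ (c0=2, c1=2, c2=8)
[Gauss-Seidel] macro 1: S0 reads c1=0 → after 1×micro: 2; S1 reads c2=-3 → after 1×micro: -2; S2 reads c1=-2 → after 1×micro: -4 ⇒ (c0=2, c1=-2, c2=-4)
[Gauss-Seidel] macro 2: S0 reads c1=-2 → after 1×micro: 1; S1 reads c2=-4 → after 1×micro: 0; S2 reads c1=0 → after 1×micro: 0 ⇒ (c0=1, c1=0, c2=0)
[Gauss-Seidel] macro 3: S0 reads c1=0 → after 1×micro: 2; S1 reads c2=0 → after 1×micro: 2; S2 reads c1=2 → after 1×micro: 4 ⇒ (c0=2, c1=2, c2=4)
[Gauss-Seidel] macro 4: S0 reads c1=2 → after 1×micro: 1; S1 reads c2=4 → after 1×micro: 4; S2 reads c1=4 → after 1×micro: 8 ⇒ (c0=1, c1=4, c2=8)
[Gauss-Seidel] macro 5: S0 reads c1=4 → after 1×micro: 2; S1 reads c2=8 → after 1×micro: 0; S2 reads c1=0 → after 1×micro: 0 ⇒ (c0=2, c1=0, c2=0)

first divergence at macro-step: 1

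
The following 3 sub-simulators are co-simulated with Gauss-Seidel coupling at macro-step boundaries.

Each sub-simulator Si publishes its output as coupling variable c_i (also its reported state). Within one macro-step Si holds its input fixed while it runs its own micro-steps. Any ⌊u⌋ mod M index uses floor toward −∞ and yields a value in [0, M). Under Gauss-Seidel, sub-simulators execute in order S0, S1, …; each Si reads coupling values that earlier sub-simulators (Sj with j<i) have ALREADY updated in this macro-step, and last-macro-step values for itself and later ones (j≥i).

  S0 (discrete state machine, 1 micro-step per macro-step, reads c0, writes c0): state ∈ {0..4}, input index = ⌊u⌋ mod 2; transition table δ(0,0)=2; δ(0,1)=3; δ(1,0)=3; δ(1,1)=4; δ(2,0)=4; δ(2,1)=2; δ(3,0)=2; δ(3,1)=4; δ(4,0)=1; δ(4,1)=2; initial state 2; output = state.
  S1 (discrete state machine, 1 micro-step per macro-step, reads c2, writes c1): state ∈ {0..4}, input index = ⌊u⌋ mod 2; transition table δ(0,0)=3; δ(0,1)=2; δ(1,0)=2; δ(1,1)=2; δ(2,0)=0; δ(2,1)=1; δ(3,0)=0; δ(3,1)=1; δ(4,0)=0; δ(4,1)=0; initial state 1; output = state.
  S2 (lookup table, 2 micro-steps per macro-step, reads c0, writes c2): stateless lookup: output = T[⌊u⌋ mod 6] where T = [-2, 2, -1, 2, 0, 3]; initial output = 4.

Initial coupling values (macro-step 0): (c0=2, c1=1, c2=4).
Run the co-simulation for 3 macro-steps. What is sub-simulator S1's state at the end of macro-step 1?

S1 state at macro-step 1 = 2

macro 1: S0 reads c0=2 → after 1×micro: 4; S1 reads c2=4 → after 1×micro: 2; S2 reads c0=4 → after 2×micro: 0 ⇒ (c0=4, c1=2, c2=0)
macro 2: S0 reads c0=4 → after 1×micro: 1; S1 reads c2=0 → after 1×micro: 0; S2 reads c0=1 → after 2×micro: 2 ⇒ (c0=1, c1=0, c2=2)
macro 3: S0 reads c0=1 → after 1×micro: 4; S1 reads c2=2 → after 1×micro: 3; S2 reads c0=4 → after 2×micro: 0 ⇒ (c0=4, c1=3, c2=0)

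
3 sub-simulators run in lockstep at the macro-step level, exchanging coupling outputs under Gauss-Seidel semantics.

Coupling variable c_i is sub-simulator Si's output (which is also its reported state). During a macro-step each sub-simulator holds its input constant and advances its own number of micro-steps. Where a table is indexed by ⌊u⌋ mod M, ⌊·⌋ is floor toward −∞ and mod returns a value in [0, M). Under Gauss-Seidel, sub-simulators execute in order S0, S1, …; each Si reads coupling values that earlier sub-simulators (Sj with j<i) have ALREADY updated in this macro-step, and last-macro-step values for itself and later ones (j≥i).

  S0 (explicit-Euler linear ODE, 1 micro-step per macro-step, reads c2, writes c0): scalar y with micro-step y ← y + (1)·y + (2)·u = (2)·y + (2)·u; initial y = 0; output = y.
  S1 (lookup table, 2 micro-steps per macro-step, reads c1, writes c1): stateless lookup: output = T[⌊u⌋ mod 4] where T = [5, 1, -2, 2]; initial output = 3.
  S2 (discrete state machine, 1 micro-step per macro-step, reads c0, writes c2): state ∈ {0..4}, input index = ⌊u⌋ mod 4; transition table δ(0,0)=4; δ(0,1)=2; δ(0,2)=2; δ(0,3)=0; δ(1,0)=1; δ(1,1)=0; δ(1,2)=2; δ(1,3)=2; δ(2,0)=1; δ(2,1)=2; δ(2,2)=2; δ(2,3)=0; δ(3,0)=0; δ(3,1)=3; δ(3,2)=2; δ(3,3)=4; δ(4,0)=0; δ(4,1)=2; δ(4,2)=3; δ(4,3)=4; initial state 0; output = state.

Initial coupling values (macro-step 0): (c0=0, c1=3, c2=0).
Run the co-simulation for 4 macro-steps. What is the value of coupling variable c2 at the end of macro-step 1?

c2 at macro-step 1 = 4

macro 1: S0 reads c2=0 → after 1×micro: 0; S1 reads c1=3 → after 2×micro: 2; S2 reads c0=0 → after 1×micro: 4 ⇒ (c0=0, c1=2, c2=4)
macro 2: S0 reads c2=4 → after 1×micro: 8; S1 reads c1=2 → after 2×micro: -2; S2 reads c0=8 → after 1×micro: 0 ⇒ (c0=8, c1=-2, c2=0)
macro 3: S0 reads c2=0 → after 1×micro: 16; S1 reads c1=-2 → after 2×micro: -2; S2 reads c0=16 → after 1×micro: 4 ⇒ (c0=16, c1=-2, c2=4)
macro 4: S0 reads c2=4 → after 1×micro: 40; S1 reads c1=-2 → after 2×micro: -2; S2 reads c0=40 → after 1×micro: 0 ⇒ (c0=40, c1=-2, c2=0)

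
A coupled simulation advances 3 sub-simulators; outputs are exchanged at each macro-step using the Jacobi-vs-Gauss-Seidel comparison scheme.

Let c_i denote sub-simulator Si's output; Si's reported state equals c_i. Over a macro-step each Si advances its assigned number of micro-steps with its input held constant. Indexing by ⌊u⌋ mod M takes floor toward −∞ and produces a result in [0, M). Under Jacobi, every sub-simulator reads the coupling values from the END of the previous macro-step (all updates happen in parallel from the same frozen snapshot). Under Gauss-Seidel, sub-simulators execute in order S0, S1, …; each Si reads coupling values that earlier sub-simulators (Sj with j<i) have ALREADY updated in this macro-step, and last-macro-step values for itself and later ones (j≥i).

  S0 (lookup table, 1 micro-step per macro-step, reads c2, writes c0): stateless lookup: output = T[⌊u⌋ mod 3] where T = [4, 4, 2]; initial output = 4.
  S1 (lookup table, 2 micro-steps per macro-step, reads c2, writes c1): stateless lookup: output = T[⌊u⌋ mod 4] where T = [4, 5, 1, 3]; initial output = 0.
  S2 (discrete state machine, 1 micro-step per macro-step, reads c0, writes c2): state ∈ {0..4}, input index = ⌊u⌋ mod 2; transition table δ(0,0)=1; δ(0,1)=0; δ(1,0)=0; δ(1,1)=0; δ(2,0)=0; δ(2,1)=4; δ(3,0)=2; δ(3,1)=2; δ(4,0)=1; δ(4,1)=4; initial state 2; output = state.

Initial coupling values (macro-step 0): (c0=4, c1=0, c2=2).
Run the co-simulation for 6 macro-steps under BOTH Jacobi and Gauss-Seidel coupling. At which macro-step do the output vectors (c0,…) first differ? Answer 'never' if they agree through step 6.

first divergence at macro-step: never

[Jacobi] macro 1: S0 reads c2=2 → after 1×micro: 2; S1 reads c2=2 → after 2×micro: 1; S2 reads c0=4 → after 1×micro: 0 ⇒ (c0=2, c1=1, c2=0)
[Jacobi] macro 2: S0 reads c2=0 → after 1×micro: 4; S1 reads c2=0 → after 2×micro: 4; S2 reads c0=2 → after 1×micro: 1 ⇒ (c0=4, c1=4, c2=1)
[Jacobi] macro 3: S0 reads c2=1 → after 1×micro: 4; S1 reads c2=1 → after 2×micro: 5; S2 reads c0=4 → after 1×micro: 0 ⇒ (c0=4, c1=5, c2=0)
[Jacobi] macro 4: S0 reads c2=0 → after 1×micro: 4; S1 reads c2=0 → after 2×micro: 4; S2 reads c0=4 → after 1×micro: 1 ⇒ (c0=4, c1=4, c2=1)
[Jacobi] macro 5: S0 reads c2=1 → after 1×micro: 4; S1 reads c2=1 → after 2×micro: 5; S2 reads c0=4 → after 1×micro: 0 ⇒ (c0=4, c1=5, c2=0)
[Jacobi] macro 6: S0 reads c2=0 → after 1×micro: 4; S1 reads c2=0 → after 2×micro: 4; S2 reads c0=4 → after 1×micro: 1 ⇒ (c0=4, c1=4, c2=1)
[Gauss-Seidel] macro 1: S0 reads c2=2 → after 1×micro: 2; S1 reads c2=2 → after 2×micro: 1; S2 reads c0=2 → after 1×micro: 0 ⇒ (c0=2, c1=1, c2=0)
[Gauss-Seidel] macro 2: S0 reads c2=0 → after 1×micro: 4; S1 reads c2=0 → after 2×micro: 4; S2 reads c0=4 → after 1×micro: 1 ⇒ (c0=4, c1=4, c2=1)
[Gauss-Seidel] macro 3: S0 reads c2=1 → after 1×micro: 4; S1 reads c2=1 → after 2×micro: 5; S2 reads c0=4 → after 1×micro: 0 ⇒ (c0=4, c1=5, c2=0)
[Gauss-Seidel] macro 4: S0 reads c2=0 → after 1×micro: 4; S1 reads c2=0 → after 2×micro: 4; S2 reads c0=4 → after 1×micro: 1 ⇒ (c0=4, c1=4, c2=1)
[Gauss-Seidel] macro 5: S0 reads c2=1 → after 1×micro: 4; S1 reads c2=1 → after 2×micro: 5; S2 reads c0=4 → after 1×micro: 0 ⇒ (c0=4, c1=5, c2=0)
[Gauss-Seidel] macro 6: S0 reads c2=0 → after 1×micro: 4; S1 reads c2=0 → after 2×micro: 4; S2 reads c0=4 → after 1×micro: 1 ⇒ (c0=4, c1=4, c2=1)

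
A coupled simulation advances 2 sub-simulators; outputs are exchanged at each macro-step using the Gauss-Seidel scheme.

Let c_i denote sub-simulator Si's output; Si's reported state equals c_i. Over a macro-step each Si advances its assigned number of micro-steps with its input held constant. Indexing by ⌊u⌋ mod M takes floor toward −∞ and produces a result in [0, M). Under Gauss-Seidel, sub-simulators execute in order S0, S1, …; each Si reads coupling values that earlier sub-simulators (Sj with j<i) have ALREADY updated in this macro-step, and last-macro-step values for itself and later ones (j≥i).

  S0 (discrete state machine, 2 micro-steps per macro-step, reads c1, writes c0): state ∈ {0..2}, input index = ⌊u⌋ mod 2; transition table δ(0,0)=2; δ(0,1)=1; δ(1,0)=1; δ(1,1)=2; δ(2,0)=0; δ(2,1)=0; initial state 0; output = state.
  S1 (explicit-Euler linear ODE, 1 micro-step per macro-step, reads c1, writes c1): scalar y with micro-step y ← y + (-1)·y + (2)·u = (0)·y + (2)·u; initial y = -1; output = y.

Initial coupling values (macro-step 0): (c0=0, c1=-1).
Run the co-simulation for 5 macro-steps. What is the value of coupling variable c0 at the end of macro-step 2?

c0 at macro-step 2 = 2

macro 1: S0 reads c1=-1 → after 2×micro: 2; S1 reads c1=-1 → after 1×micro: -2 ⇒ (c0=2, c1=-2)
macro 2: S0 reads c1=-2 → after 2×micro: 2; S1 reads c1=-2 → after 1×micro: -4 ⇒ (c0=2, c1=-4)
macro 3: S0 reads c1=-4 → after 2×micro: 2; S1 reads c1=-4 → after 1×micro: -8 ⇒ (c0=2, c1=-8)
macro 4: S0 reads c1=-8 → after 2×micro: 2; S1 reads c1=-8 → after 1×micro: -16 ⇒ (c0=2, c1=-16)
macro 5: S0 reads c1=-16 → after 2×micro: 2; S1 reads c1=-16 → after 1×micro: -32 ⇒ (c0=2, c1=-32)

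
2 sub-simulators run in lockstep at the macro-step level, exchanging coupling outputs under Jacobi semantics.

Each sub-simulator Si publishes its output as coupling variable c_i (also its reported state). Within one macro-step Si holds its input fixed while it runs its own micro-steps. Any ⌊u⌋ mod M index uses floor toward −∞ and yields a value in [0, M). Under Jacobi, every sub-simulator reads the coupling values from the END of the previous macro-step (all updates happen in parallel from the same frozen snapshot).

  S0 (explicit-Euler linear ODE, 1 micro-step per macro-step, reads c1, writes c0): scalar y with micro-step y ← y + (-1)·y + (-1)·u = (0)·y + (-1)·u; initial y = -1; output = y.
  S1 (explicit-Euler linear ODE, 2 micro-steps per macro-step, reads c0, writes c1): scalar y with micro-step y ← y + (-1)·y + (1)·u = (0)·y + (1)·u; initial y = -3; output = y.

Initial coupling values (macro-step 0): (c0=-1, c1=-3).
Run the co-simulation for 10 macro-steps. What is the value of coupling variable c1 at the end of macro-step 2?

macro 1: S0 reads c1=-3 → after 1×micro: 3; S1 reads c0=-1 → after 2×micro: -1 ⇒ (c0=3, c1=-1)
macro 2: S0 reads c1=-1 → after 1×micro: 1; S1 reads c0=3 → after 2×micro: 3 ⇒ (c0=1, c1=3)
macro 3: S0 reads c1=3 → after 1×micro: -3; S1 reads c0=1 → after 2×micro: 1 ⇒ (c0=-3, c1=1)
macro 4: S0 reads c1=1 → after 1×micro: -1; S1 reads c0=-3 → after 2×micro: -3 ⇒ (c0=-1, c1=-3)
macro 5: S0 reads c1=-3 → after 1×micro: 3; S1 reads c0=-1 → after 2×micro: -1 ⇒ (c0=3, c1=-1)
macro 6: S0 reads c1=-1 → after 1×micro: 1; S1 reads c0=3 → after 2×micro: 3 ⇒ (c0=1, c1=3)
macro 7: S0 reads c1=3 → after 1×micro: -3; S1 reads c0=1 → after 2×micro: 1 ⇒ (c0=-3, c1=1)
macro 8: S0 reads c1=1 → after 1×micro: -1; S1 reads c0=-3 → after 2×micro: -3 ⇒ (c0=-1, c1=-3)
macro 9: S0 reads c1=-3 → after 1×micro: 3; S1 reads c0=-1 → after 2×micro: -1 ⇒ (c0=3, c1=-1)
macro 10: S0 reads c1=-1 → after 1×micro: 1; S1 reads c0=3 → after 2×micro: 3 ⇒ (c0=1, c1=3)

c1 at macro-step 2 = 3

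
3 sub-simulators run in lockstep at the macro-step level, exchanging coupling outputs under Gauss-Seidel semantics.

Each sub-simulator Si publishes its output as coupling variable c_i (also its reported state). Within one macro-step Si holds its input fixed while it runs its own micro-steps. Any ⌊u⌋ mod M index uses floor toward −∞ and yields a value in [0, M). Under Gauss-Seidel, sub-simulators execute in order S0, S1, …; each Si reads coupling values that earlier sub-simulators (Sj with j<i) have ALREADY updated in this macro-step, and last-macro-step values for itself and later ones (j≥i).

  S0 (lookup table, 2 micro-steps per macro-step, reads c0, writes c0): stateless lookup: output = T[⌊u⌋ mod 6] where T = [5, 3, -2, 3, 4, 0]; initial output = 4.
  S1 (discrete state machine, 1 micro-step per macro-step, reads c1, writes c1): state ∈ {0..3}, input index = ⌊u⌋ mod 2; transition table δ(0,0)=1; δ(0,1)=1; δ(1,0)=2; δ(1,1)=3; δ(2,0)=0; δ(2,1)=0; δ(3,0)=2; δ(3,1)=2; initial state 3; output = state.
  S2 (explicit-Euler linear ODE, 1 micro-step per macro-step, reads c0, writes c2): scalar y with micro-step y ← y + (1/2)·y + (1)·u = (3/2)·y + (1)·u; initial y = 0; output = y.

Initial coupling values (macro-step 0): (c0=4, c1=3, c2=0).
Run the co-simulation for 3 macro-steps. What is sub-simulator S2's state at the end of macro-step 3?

S2 state at macro-step 3 = 19

macro 1: S0 reads c0=4 → after 2×micro: 4; S1 reads c1=3 → after 1×micro: 2; S2 reads c0=4 → after 1×micro: 4 ⇒ (c0=4, c1=2, c2=4)
macro 2: S0 reads c0=4 → after 2×micro: 4; S1 reads c1=2 → after 1×micro: 0; S2 reads c0=4 → after 1×micro: 10 ⇒ (c0=4, c1=0, c2=10)
macro 3: S0 reads c0=4 → after 2×micro: 4; S1 reads c1=0 → after 1×micro: 1; S2 reads c0=4 → after 1×micro: 19 ⇒ (c0=4, c1=1, c2=19)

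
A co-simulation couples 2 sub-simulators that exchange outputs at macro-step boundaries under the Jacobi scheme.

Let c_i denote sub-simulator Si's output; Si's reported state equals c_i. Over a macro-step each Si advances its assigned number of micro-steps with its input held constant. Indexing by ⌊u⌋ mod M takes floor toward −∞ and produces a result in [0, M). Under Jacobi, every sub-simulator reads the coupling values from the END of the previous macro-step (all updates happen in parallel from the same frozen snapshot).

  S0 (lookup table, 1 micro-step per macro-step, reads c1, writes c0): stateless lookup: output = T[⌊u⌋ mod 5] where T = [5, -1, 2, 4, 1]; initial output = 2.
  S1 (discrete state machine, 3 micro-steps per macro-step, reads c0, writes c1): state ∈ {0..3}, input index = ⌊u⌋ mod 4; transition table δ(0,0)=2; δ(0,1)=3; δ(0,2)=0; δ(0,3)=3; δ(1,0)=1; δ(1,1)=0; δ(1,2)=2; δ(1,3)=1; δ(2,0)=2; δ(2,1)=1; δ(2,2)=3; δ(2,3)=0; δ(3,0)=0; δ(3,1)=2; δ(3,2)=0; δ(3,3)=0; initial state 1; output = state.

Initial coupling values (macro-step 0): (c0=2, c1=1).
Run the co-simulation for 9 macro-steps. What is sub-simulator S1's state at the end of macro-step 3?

macro 1: S0 reads c1=1 → after 1×micro: -1; S1 reads c0=2 → after 3×micro: 0 ⇒ (c0=-1, c1=0)
macro 2: S0 reads c1=0 → after 1×micro: 5; S1 reads c0=-1 → after 3×micro: 3 ⇒ (c0=5, c1=3)
macro 3: S0 reads c1=3 → after 1×micro: 4; S1 reads c0=5 → after 3×micro: 0 ⇒ (c0=4, c1=0)
macro 4: S0 reads c1=0 → after 1×micro: 5; S1 reads c0=4 → after 3×micro: 2 ⇒ (c0=5, c1=2)
macro 5: S0 reads c1=2 → after 1×micro: 2; S1 reads c0=5 → after 3×micro: 3 ⇒ (c0=2, c1=3)
macro 6: S0 reads c1=3 → after 1×micro: 4; S1 reads c0=2 → after 3×micro: 0 ⇒ (c0=4, c1=0)
macro 7: S0 reads c1=0 → after 1×micro: 5; S1 reads c0=4 → after 3×micro: 2 ⇒ (c0=5, c1=2)
macro 8: S0 reads c1=2 → after 1×micro: 2; S1 reads c0=5 → after 3×micro: 3 ⇒ (c0=2, c1=3)
macro 9: S0 reads c1=3 → after 1×micro: 4; S1 reads c0=2 → after 3×micro: 0 ⇒ (c0=4, c1=0)

S1 state at macro-step 3 = 0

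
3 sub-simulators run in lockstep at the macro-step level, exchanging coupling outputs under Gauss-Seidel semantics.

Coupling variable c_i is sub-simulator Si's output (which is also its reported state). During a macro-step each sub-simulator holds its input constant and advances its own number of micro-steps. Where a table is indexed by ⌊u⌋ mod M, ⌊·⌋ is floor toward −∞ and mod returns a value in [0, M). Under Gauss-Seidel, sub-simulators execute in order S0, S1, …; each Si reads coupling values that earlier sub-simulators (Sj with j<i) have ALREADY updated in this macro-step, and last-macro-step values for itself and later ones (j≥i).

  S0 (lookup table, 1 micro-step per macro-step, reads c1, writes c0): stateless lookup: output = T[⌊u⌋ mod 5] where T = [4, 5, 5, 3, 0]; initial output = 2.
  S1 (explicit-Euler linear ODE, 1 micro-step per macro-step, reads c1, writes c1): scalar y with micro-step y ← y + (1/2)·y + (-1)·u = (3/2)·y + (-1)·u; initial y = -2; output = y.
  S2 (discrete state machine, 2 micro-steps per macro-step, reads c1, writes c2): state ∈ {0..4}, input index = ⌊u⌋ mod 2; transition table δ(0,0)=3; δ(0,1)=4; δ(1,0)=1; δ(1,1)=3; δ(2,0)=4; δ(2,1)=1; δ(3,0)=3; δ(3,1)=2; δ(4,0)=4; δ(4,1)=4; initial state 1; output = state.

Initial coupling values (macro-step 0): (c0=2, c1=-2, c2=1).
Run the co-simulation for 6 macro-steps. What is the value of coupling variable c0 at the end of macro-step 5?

macro 1: S0 reads c1=-2 → after 1×micro: 3; S1 reads c1=-2 → after 1×micro: -1; S2 reads c1=-1 → after 2×micro: 2 ⇒ (c0=3, c1=-1, c2=2)
macro 2: S0 reads c1=-1 → after 1×micro: 0; S1 reads c1=-1 → after 1×micro: -1/2; S2 reads c1=-1/2 → after 2×micro: 3 ⇒ (c0=0, c1=-1/2, c2=3)
macro 3: S0 reads c1=-1/2 → after 1×micro: 0; S1 reads c1=-1/2 → after 1×micro: -1/4; S2 reads c1=-1/4 → after 2×micro: 1 ⇒ (c0=0, c1=-1/4, c2=1)
macro 4: S0 reads c1=-1/4 → after 1×micro: 0; S1 reads c1=-1/4 → after 1×micro: -1/8; S2 reads c1=-1/8 → after 2×micro: 2 ⇒ (c0=0, c1=-1/8, c2=2)
macro 5: S0 reads c1=-1/8 → after 1×micro: 0; S1 reads c1=-1/8 → after 1×micro: -1/16; S2 reads c1=-1/16 → after 2×micro: 3 ⇒ (c0=0, c1=-1/16, c2=3)
macro 6: S0 reads c1=-1/16 → after 1×micro: 0; S1 reads c1=-1/16 → after 1×micro: -1/32; S2 reads c1=-1/32 → after 2×micro: 1 ⇒ (c0=0, c1=-1/32, c2=1)

c0 at macro-step 5 = 0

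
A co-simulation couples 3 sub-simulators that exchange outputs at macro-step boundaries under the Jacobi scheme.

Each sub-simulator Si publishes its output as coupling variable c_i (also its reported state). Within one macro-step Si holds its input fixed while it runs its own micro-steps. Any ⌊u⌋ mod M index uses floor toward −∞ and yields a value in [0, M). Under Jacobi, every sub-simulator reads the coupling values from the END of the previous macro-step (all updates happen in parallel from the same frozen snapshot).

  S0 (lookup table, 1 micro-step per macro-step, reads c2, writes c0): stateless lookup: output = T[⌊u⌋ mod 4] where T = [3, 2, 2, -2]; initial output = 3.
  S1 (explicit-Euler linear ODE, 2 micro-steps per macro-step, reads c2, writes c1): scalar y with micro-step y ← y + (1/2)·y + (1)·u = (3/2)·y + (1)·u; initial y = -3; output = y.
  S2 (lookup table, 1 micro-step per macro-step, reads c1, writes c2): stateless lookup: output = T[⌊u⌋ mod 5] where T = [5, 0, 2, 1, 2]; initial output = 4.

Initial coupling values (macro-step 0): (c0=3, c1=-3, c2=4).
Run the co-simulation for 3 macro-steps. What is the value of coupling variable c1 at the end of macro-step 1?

c1 at macro-step 1 = 13/4

macro 1: S0 reads c2=4 → after 1×micro: 3; S1 reads c2=4 → after 2×micro: 13/4; S2 reads c1=-3 → after 1×micro: 2 ⇒ (c0=3, c1=13/4, c2=2)
macro 2: S0 reads c2=2 → after 1×micro: 2; S1 reads c2=2 → after 2×micro: 197/16; S2 reads c1=13/4 → after 1×micro: 1 ⇒ (c0=2, c1=197/16, c2=1)
macro 3: S0 reads c2=1 → after 1×micro: 2; S1 reads c2=1 → after 2×micro: 1933/64; S2 reads c1=197/16 → after 1×micro: 2 ⇒ (c0=2, c1=1933/64, c2=2)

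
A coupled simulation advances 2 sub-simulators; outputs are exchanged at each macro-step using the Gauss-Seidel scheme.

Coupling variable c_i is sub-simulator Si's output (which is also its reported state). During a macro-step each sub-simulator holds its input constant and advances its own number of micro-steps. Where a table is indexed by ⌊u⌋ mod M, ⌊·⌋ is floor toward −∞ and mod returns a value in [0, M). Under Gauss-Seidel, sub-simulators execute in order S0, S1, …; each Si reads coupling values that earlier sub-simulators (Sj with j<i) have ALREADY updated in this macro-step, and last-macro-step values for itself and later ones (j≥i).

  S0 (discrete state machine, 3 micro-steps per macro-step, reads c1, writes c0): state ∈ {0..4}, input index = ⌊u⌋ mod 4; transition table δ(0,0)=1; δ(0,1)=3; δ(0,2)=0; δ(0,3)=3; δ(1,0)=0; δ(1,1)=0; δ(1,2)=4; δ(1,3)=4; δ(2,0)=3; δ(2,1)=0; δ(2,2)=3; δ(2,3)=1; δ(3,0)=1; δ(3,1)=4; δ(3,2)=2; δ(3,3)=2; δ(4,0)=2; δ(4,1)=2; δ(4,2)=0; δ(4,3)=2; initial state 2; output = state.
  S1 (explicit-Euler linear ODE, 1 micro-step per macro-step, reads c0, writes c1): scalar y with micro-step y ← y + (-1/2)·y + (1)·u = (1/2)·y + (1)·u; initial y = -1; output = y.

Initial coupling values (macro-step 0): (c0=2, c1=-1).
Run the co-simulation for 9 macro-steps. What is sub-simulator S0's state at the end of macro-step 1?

S0 state at macro-step 1 = 2

macro 1: S0 reads c1=-1 → after 3×micro: 2; S1 reads c0=2 → after 1×micro: 3/2 ⇒ (c0=2, c1=3/2)
macro 2: S0 reads c1=3/2 → after 3×micro: 4; S1 reads c0=4 → after 1×micro: 19/4 ⇒ (c0=4, c1=19/4)
macro 3: S0 reads c1=19/4 → after 3×micro: 1; S1 reads c0=1 → after 1×micro: 27/8 ⇒ (c0=1, c1=27/8)
macro 4: S0 reads c1=27/8 → after 3×micro: 1; S1 reads c0=1 → after 1×micro: 43/16 ⇒ (c0=1, c1=43/16)
macro 5: S0 reads c1=43/16 → after 3×micro: 0; S1 reads c0=0 → after 1×micro: 43/32 ⇒ (c0=0, c1=43/32)
macro 6: S0 reads c1=43/32 → after 3×micro: 2; S1 reads c0=2 → after 1×micro: 171/64 ⇒ (c0=2, c1=171/64)
macro 7: S0 reads c1=171/64 → after 3×micro: 3; S1 reads c0=3 → after 1×micro: 555/128 ⇒ (c0=3, c1=555/128)
macro 8: S0 reads c1=555/128 → after 3×micro: 1; S1 reads c0=1 → after 1×micro: 811/256 ⇒ (c0=1, c1=811/256)
macro 9: S0 reads c1=811/256 → after 3×micro: 1; S1 reads c0=1 → after 1×micro: 1323/512 ⇒ (c0=1, c1=1323/512)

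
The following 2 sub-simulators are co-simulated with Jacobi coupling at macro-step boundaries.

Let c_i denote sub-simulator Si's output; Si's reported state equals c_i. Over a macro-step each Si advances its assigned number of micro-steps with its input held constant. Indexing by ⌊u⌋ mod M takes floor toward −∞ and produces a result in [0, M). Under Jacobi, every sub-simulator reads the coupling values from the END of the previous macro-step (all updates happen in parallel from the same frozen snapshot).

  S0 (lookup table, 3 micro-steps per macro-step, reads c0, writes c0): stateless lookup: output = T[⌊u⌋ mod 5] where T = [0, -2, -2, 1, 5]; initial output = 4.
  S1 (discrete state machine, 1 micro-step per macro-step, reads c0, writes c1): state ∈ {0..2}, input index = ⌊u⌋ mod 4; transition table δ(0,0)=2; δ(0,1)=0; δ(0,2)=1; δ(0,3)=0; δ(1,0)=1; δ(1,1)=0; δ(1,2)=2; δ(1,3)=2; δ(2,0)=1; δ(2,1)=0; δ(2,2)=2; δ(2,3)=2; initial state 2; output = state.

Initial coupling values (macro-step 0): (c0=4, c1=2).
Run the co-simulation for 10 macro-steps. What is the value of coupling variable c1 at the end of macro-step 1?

macro 1: S0 reads c0=4 → after 3×micro: 5; S1 reads c0=4 → after 1×micro: 1 ⇒ (c0=5, c1=1)
macro 2: S0 reads c0=5 → after 3×micro: 0; S1 reads c0=5 → after 1×micro: 0 ⇒ (c0=0, c1=0)
macro 3: S0 reads c0=0 → after 3×micro: 0; S1 reads c0=0 → after 1×micro: 2 ⇒ (c0=0, c1=2)
macro 4: S0 reads c0=0 → after 3×micro: 0; S1 reads c0=0 → after 1×micro: 1 ⇒ (c0=0, c1=1)
macro 5: S0 reads c0=0 → after 3×micro: 0; S1 reads c0=0 → after 1×micro: 1 ⇒ (c0=0, c1=1)
macro 6: S0 reads c0=0 → after 3×micro: 0; S1 reads c0=0 → after 1×micro: 1 ⇒ (c0=0, c1=1)
macro 7: S0 reads c0=0 → after 3×micro: 0; S1 reads c0=0 → after 1×micro: 1 ⇒ (c0=0, c1=1)
macro 8: S0 reads c0=0 → after 3×micro: 0; S1 reads c0=0 → after 1×micro: 1 ⇒ (c0=0, c1=1)
macro 9: S0 reads c0=0 → after 3×micro: 0; S1 reads c0=0 → after 1×micro: 1 ⇒ (c0=0, c1=1)
macro 10: S0 reads c0=0 → after 3×micro: 0; S1 reads c0=0 → after 1×micro: 1 ⇒ (c0=0, c1=1)

c1 at macro-step 1 = 1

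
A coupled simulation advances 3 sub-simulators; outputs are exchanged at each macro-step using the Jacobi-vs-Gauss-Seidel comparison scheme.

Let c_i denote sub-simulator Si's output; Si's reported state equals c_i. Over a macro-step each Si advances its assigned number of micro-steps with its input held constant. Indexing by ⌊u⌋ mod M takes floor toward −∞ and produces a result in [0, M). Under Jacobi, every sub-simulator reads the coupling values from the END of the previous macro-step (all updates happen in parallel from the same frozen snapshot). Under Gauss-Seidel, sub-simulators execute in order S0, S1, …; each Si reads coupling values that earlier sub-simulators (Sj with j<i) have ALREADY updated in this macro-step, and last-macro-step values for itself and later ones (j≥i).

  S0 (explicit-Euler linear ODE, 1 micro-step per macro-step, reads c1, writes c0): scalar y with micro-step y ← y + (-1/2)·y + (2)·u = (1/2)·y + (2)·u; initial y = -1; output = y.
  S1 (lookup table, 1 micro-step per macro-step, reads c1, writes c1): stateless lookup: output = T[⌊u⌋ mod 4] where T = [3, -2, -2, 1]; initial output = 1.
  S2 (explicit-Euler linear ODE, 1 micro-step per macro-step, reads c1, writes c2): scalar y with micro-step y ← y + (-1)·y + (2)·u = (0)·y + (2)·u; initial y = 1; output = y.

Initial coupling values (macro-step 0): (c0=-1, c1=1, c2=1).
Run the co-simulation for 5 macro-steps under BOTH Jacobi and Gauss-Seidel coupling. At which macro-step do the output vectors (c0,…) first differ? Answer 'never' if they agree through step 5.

[Jacobi] macro 1: S0 reads c1=1 → after 1×micro: 3/2; S1 reads c1=1 → after 1×micro: -2; S2 reads c1=1 → after 1×micro: 2 ⇒ (c0=3/2, c1=-2, c2=2)
[Jacobi] macro 2: S0 reads c1=-2 → after 1×micro: -13/4; S1 reads c1=-2 → after 1×micro: -2; S2 reads c1=-2 → after 1×micro: -4 ⇒ (c0=-13/4, c1=-2, c2=-4)
[Jacobi] macro 3: S0 reads c1=-2 → after 1×micro: -45/8; S1 reads c1=-2 → after 1×micro: -2; S2 reads c1=-2 → after 1×micro: -4 ⇒ (c0=-45/8, c1=-2, c2=-4)
[Jacobi] macro 4: S0 reads c1=-2 → after 1×micro: -109/16; S1 reads c1=-2 → after 1×micro: -2; S2 reads c1=-2 → after 1×micro: -4 ⇒ (c0=-109/16, c1=-2, c2=-4)
[Jacobi] macro 5: S0 reads c1=-2 → after 1×micro: -237/32; S1 reads c1=-2 → after 1×micro: -2; S2 reads c1=-2 → after 1×micro: -4 ⇒ (c0=-237/32, c1=-2, c2=-4)
[Gauss-Seidel] macro 1: S0 reads c1=1 → after 1×micro: 3/2; S1 reads c1=1 → after 1×micro: -2; S2 reads c1=-2 → after 1×micro: -4 ⇒ (c0=3/2, c1=-2, c2=-4)
[Gauss-Seidel] macro 2: S0 reads c1=-2 → after 1×micro: -13/4; S1 reads c1=-2 → after 1×micro: -2; S2 reads c1=-2 → after 1×micro: -4 ⇒ (c0=-13/4, c1=-2, c2=-4)
[Gauss-Seidel] macro 3: S0 reads c1=-2 → after 1×micro: -45/8; S1 reads c1=-2 → after 1×micro: -2; S2 reads c1=-2 → after 1×micro: -4 ⇒ (c0=-45/8, c1=-2, c2=-4)
[Gauss-Seidel] macro 4: S0 reads c1=-2 → after 1×micro: -109/16; S1 reads c1=-2 → after 1×micro: -2; S2 reads c1=-2 → after 1×micro: -4 ⇒ (c0=-109/16, c1=-2, c2=-4)
[Gauss-Seidel] macro 5: S0 reads c1=-2 → after 1×micro: -237/32; S1 reads c1=-2 → after 1×micro: -2; S2 reads c1=-2 → after 1×micro: -4 ⇒ (c0=-237/32, c1=-2, c2=-4)

first divergence at macro-step: 1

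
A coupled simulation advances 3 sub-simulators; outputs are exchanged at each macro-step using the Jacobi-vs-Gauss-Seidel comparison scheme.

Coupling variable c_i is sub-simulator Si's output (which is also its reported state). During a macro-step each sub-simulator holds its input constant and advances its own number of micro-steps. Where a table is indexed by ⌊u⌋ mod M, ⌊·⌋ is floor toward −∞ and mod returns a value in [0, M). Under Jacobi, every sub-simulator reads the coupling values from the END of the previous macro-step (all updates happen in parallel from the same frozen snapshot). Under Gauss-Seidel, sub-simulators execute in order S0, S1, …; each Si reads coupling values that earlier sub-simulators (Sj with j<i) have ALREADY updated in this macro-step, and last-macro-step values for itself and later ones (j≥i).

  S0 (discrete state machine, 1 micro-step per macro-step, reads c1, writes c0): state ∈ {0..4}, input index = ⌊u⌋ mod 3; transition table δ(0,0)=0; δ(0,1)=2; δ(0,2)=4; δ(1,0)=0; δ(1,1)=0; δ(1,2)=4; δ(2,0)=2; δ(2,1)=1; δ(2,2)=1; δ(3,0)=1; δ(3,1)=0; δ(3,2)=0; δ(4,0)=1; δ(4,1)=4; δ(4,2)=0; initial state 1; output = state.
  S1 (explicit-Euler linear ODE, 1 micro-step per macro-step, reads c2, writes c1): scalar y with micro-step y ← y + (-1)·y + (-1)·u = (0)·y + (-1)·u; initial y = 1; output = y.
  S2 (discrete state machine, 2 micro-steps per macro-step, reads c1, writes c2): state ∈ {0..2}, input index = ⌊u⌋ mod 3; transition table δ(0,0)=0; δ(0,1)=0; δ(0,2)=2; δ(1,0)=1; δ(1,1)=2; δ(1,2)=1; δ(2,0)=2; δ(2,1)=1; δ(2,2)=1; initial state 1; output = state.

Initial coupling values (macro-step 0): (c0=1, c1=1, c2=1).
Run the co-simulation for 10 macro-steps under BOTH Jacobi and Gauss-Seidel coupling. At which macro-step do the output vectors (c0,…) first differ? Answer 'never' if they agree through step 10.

[Jacobi] macro 1: S0 reads c1=1 → after 1×micro: 0; S1 reads c2=1 → after 1×micro: -1; S2 reads c1=1 → after 2×micro: 1 ⇒ (c0=0, c1=-1, c2=1)
[Jacobi] macro 2: S0 reads c1=-1 → after 1×micro: 4; S1 reads c2=1 → after 1×micro: -1; S2 reads c1=-1 → after 2×micro: 1 ⇒ (c0=4, c1=-1, c2=1)
[Jacobi] macro 3: S0 reads c1=-1 → after 1×micro: 0; S1 reads c2=1 → after 1×micro: -1; S2 reads c1=-1 → after 2×micro: 1 ⇒ (c0=0, c1=-1, c2=1)
[Jacobi] macro 4: S0 reads c1=-1 → after 1×micro: 4; S1 reads c2=1 → after 1×micro: -1; S2 reads c1=-1 → after 2×micro: 1 ⇒ (c0=4, c1=-1, c2=1)
[Jacobi] macro 5: S0 reads c1=-1 → after 1×micro: 0; S1 reads c2=1 → after 1×micro: -1; S2 reads c1=-1 → after 2×micro: 1 ⇒ (c0=0, c1=-1, c2=1)
[Jacobi] macro 6: S0 reads c1=-1 → after 1×micro: 4; S1 reads c2=1 → after 1×micro: -1; S2 reads c1=-1 → after 2×micro: 1 ⇒ (c0=4, c1=-1, c2=1)
[Jacobi] macro 7: S0 reads c1=-1 → after 1×micro: 0; S1 reads c2=1 → after 1×micro: -1; S2 reads c1=-1 → after 2×micro: 1 ⇒ (c0=0, c1=-1, c2=1)
[Jacobi] macro 8: S0 reads c1=-1 → after 1×micro: 4; S1 reads c2=1 → after 1×micro: -1; S2 reads c1=-1 → after 2×micro: 1 ⇒ (c0=4, c1=-1, c2=1)
[Jacobi] macro 9: S0 reads c1=-1 → after 1×micro: 0; S1 reads c2=1 → after 1×micro: -1; S2 reads c1=-1 → after 2×micro: 1 ⇒ (c0=0, c1=-1, c2=1)
[Jacobi] macro 10: S0 reads c1=-1 → after 1×micro: 4; S1 reads c2=1 → after 1×micro: -1; S2 reads c1=-1 → after 2×micro: 1 ⇒ (c0=4, c1=-1, c2=1)
[Gauss-Seidel] macro 1: S0 reads c1=1 → after 1×micro: 0; S1 reads c2=1 → after 1×micro: -1; S2 reads c1=-1 → after 2×micro: 1 ⇒ (c0=0, c1=-1, c2=1)
[Gauss-Seidel] macro 2: S0 reads c1=-1 → after 1×micro: 4; S1 reads c2=1 → after 1×micro: -1; S2 reads c1=-1 → after 2×micro: 1 ⇒ (c0=4, c1=-1, c2=1)
[Gauss-Seidel] macro 3: S0 reads c1=-1 → after 1×micro: 0; S1 reads c2=1 → after 1×micro: -1; S2 reads c1=-1 → after 2×micro: 1 ⇒ (c0=0, c1=-1, c2=1)
[Gauss-Seidel] macro 4: S0 reads c1=-1 → after 1×micro: 4; S1 reads c2=1 → after 1×micro: -1; S2 reads c1=-1 → after 2×micro: 1 ⇒ (c0=4, c1=-1, c2=1)
[Gauss-Seidel] macro 5: S0 reads c1=-1 → after 1×micro: 0; S1 reads c2=1 → after 1×micro: -1; S2 reads c1=-1 → after 2×micro: 1 ⇒ (c0=0, c1=-1, c2=1)
[Gauss-Seidel] macro 6: S0 reads c1=-1 → after 1×micro: 4; S1 reads c2=1 → after 1×micro: -1; S2 reads c1=-1 → after 2×micro: 1 ⇒ (c0=4, c1=-1, c2=1)
[Gauss-Seidel] macro 7: S0 reads c1=-1 → after 1×micro: 0; S1 reads c2=1 → after 1×micro: -1; S2 reads c1=-1 → after 2×micro: 1 ⇒ (c0=0, c1=-1, c2=1)
[Gauss-Seidel] macro 8: S0 reads c1=-1 → after 1×micro: 4; S1 reads c2=1 → after 1×micro: -1; S2 reads c1=-1 → after 2×micro: 1 ⇒ (c0=4, c1=-1, c2=1)
[Gauss-Seidel] macro 9: S0 reads c1=-1 → after 1×micro: 0; S1 reads c2=1 → after 1×micro: -1; S2 reads c1=-1 → after 2×micro: 1 ⇒ (c0=0, c1=-1, c2=1)
[Gauss-Seidel] macro 10: S0 reads c1=-1 → after 1×micro: 4; S1 reads c2=1 → after 1×micro: -1; S2 reads c1=-1 → after 2×micro: 1 ⇒ (c0=4, c1=-1, c2=1)

first divergence at macro-step: never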